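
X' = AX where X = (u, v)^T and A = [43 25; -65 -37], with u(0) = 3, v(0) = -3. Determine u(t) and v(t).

Coefficient matrix A = [[43, 25], [-65, -37]].
Characteristic polynomial det(A - λI) = λ^2 - 6λ + 34 = 0.
Eigenvalues λ = 3 ± 5i (complex conjugate pair).
For λ=3+5i: an eigenvector is (-1,2) - i(2,-3) = (-1 - 2i, 2 + 3i).
A real fundamental pair from Re and Im of e^((3+5i)t)v: X_1 = e^(3t)(cos(5t)·(-1,2) + sin(5t)·(2,-3)), X_2 = e^(3t)(sin(5t)·(-1,2) - cos(5t)·(2,-3)).
General solution: c_1X_1 + c_2X_2.
Applying u(0)=3, v(0)=-3 gives c_1=3, c_2=-3.

u(t) = 9e^(3t)sin(5t) + 3e^(3t)cos(5t), v(t) = -15e^(3t)sin(5t) - 3e^(3t)cos(5t)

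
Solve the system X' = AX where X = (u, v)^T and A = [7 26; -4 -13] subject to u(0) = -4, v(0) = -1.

Coefficient matrix A = [[7, 26], [-4, -13]].
Characteristic polynomial det(A - λI) = λ^2 + 6λ + 13 = 0.
Eigenvalues λ = -3 ± 2i (complex conjugate pair).
For λ=-3+2i: an eigenvector is (2,-1) - i(-3,1) = (2 + 3i, -1 - i).
A real fundamental pair from Re and Im of e^((-3+2i)t)v: X_1 = e^(-3t)(cos(2t)·(2,-1) + sin(2t)·(-3,1)), X_2 = e^(-3t)(sin(2t)·(2,-1) - cos(2t)·(-3,1)).
General solution: c_1X_1 + c_2X_2.
Applying u(0)=-4, v(0)=-1 gives c_1=7, c_2=-6.

u(t) = -33e^(-3t)sin(2t) - 4e^(-3t)cos(2t), v(t) = 13e^(-3t)sin(2t) - e^(-3t)cos(2t)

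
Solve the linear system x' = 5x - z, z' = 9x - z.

Coefficient matrix A = [[5, -1], [9, -1]].
Characteristic polynomial det(A - λI) = λ^2 - 4λ + 4 = 0.
Single eigenvalue λ = 2 with algebraic multiplicity 2.
Eigenvector v = (1,3); generalized eigenvector w with (A-λI)w=v is (0,-1).
General solution: e^(2t)[C_1·v + C_2·(t·v + w)].

x(t) = C_1e^(2t) + C_2te^(2t), z(t) = 3C_1e^(2t) + 3C_2te^(2t) - C_2e^(2t)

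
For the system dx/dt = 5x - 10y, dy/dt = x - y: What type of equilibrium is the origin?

unstable spiral

A = [[5,-10],[1,-1]]; det(A-λI) = λ^2 - 4λ + 5.
λ = 2 ± i: positive real part.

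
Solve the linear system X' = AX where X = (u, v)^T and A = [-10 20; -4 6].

Coefficient matrix A = [[-10, 20], [-4, 6]].
Characteristic polynomial det(A - λI) = λ^2 + 4λ + 20 = 0.
Eigenvalues λ = -2 ± 4i (complex conjugate pair).
For λ=-2+4i: an eigenvector is (-2,-1) - i(-1,0) = (-2 + i, -1).
A real fundamental pair from Re and Im of e^((-2+4i)t)v: X_1 = e^(-2t)(cos(4t)·(-2,-1) + sin(4t)·(-1,0)), X_2 = e^(-2t)(sin(4t)·(-2,-1) - cos(4t)·(-1,0)).
General solution: C_1X_1 + C_2X_2.

u(t) = -C_1e^(-2t)sin(4t) - 2C_1e^(-2t)cos(4t) - 2C_2e^(-2t)sin(4t) + C_2e^(-2t)cos(4t), v(t) = -C_1e^(-2t)cos(4t) - C_2e^(-2t)sin(4t)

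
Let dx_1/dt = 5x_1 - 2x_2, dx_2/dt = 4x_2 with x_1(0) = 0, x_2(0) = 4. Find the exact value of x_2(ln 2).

A = [[5,-2],[0,4]]; eigenvalues λ = 5, 4.
Eigenvectors: (1,0) for λ=5, (-2,-1) for λ=4.
From the initial condition, c_1 = -8, c_2 = -4.
x_2(ln 2) = (-8)(2^5)(0) + (-4)(2^4)(-1) = 64.

64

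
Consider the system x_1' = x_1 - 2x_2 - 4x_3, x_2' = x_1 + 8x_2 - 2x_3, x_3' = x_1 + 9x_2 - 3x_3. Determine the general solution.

Coefficient matrix A = [[1, -2, -4], [1, 8, -2], [1, 9, -3]].
det(A - λI) = 0 gives eigenvalues λ = -1, 3, 4.
For λ=-1: eigenvector (2,0,1).
For λ=3: eigenvector (-3,1,1).
For λ=4: eigenvector (-2,1,1).
General solution: C_1e^(-t)(2,0,1) + C_2e^(3t)(-3,1,1) + C_3e^(4t)(-2,1,1).

x_1(t) = 2C_1e^(-t) - 3C_2e^(3t) - 2C_3e^(4t), x_2(t) = C_2e^(3t) + C_3e^(4t), x_3(t) = C_1e^(-t) + C_2e^(3t) + C_3e^(4t)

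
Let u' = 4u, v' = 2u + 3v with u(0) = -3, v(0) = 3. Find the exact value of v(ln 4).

A = [[4,0],[2,3]]; eigenvalues λ = 4, 3.
Eigenvectors: (1,2) for λ=4, (0,1) for λ=3.
From the initial condition, c_1 = -3, c_2 = 9.
v(ln 4) = (-3)(4^4)(2) + (9)(4^3)(1) = -960.

-960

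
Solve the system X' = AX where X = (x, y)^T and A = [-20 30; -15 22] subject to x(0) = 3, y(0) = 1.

x(t) = -11e^(t)sin(3t) + 3e^(t)cos(3t), y(t) = -8e^(t)sin(3t) + e^(t)cos(3t)

Coefficient matrix A = [[-20, 30], [-15, 22]].
Characteristic polynomial det(A - λI) = λ^2 - 2λ + 10 = 0.
Eigenvalues λ = 1 ± 3i (complex conjugate pair).
For λ=1+3i: an eigenvector is (-1,-1) - i(-3,-2) = (-1 + 3i, -1 + 2i).
A real fundamental pair from Re and Im of e^((1+3i)t)v: X_1 = e^(t)(cos(3t)·(-1,-1) + sin(3t)·(-3,-2)), X_2 = e^(t)(sin(3t)·(-1,-1) - cos(3t)·(-3,-2)).
General solution: K_1X_1 + K_2X_2.
Applying x(0)=3, y(0)=1 gives K_1=3, K_2=2.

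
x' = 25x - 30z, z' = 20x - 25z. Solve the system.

Coefficient matrix A = [[25, -30], [20, -25]].
Characteristic polynomial det(A - λI) = λ^2 - 25 = 0.
Eigenvalues λ = -5, 5.
For λ=-5: (A-λI) row 1 is [30, -30], so an eigenvector is (1, 1).
For λ=5: (A-λI) row 1 is [20, -30], so an eigenvector is (3, 2).
General solution: C_1e^(-5t)(1,1) + C_2e^(5t)(3,2).

x(t) = C_1e^(-5t) + 3C_2e^(5t), z(t) = C_1e^(-5t) + 2C_2e^(5t)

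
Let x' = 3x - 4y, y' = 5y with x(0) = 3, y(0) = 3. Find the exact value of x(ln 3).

A = [[3,-4],[0,5]]; eigenvalues λ = 5, 3.
Eigenvectors: (-2,1) for λ=5, (1,0) for λ=3.
From the initial condition, c_1 = 3, c_2 = 9.
x(ln 3) = (3)(3^5)(-2) + (9)(3^3)(1) = -1215.

-1215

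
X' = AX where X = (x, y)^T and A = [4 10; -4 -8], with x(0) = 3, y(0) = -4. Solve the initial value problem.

x(t) = -11e^(-2t)sin(2t) + 3e^(-2t)cos(2t), y(t) = 6e^(-2t)sin(2t) - 4e^(-2t)cos(2t)

Coefficient matrix A = [[4, 10], [-4, -8]].
Characteristic polynomial det(A - λI) = λ^2 + 4λ + 8 = 0.
Eigenvalues λ = -2 ± 2i (complex conjugate pair).
For λ=-2+2i: an eigenvector is (-1,1) - i(2,-1) = (-1 - 2i, 1 + i).
A real fundamental pair from Re and Im of e^((-2+2i)t)v: X_1 = e^(-2t)(cos(2t)·(-1,1) + sin(2t)·(2,-1)), X_2 = e^(-2t)(sin(2t)·(-1,1) - cos(2t)·(2,-1)).
General solution: C_1X_1 + C_2X_2.
Applying x(0)=3, y(0)=-4 gives C_1=-5, C_2=1.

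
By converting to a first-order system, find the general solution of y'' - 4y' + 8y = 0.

y(t) = K_1e^(2t)cos(2t) + K_2e^(2t)sin(2t)

Let x_1 = y, x_2 = y'. Then x_1' = x_2 and x_2' = -8x_1 + 4x_2.
A = [[0,1],[-8,4]]; det(A-λI) = λ^2 - 4λ + 8.
Eigenvalues λ = 2 ± 2i.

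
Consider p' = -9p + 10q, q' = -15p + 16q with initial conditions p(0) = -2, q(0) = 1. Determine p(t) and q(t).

Coefficient matrix A = [[-9, 10], [-15, 16]].
Characteristic polynomial det(A - λI) = λ^2 - 7λ + 6 = 0.
Eigenvalues λ = 1, 6.
For λ=1: (A-λI) row 1 is [-10, 10], so an eigenvector is (1, 1).
For λ=6: (A-λI) row 1 is [-15, 10], so an eigenvector is (2, 3).
General solution: c_1e^(t)(1,1) + c_2e^(6t)(2,3).
Applying p(0)=-2, q(0)=1 gives c_1=-8, c_2=3.

p(t) = 6e^(6t) - 8e^(t), q(t) = 9e^(6t) - 8e^(t)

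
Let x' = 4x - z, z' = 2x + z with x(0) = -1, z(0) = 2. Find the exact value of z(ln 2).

-8

A = [[4,-1],[2,1]]; eigenvalues λ = 2, 3.
Eigenvectors: (-1,-2) for λ=2, (-1,-1) for λ=3.
From the initial condition, c_1 = -3, c_2 = 4.
z(ln 2) = (-3)(2^2)(-2) + (4)(2^3)(-1) = -8.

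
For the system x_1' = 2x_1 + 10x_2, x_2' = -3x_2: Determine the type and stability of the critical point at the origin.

A = [[2,10],[0,-3]]; det(A-λI) = λ^2 + λ - 6.
λ = -3, 2: opposite signs.

saddle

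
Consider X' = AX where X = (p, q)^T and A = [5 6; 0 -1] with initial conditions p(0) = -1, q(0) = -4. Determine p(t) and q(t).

Coefficient matrix A = [[5, 6], [0, -1]].
Characteristic polynomial det(A - λI) = λ^2 - 4λ - 5 = 0.
Eigenvalues λ = -1, 5.
For λ=-1: (A-λI) row 1 is [6, 6], so an eigenvector is (1, -1).
For λ=5: (A-λI) row 1 is [0, 6], so an eigenvector is (1, 0).
General solution: C_1e^(-t)(1,-1) + C_2e^(5t)(1,0).
Applying p(0)=-1, q(0)=-4 gives C_1=4, C_2=-5.

p(t) = -5e^(5t) + 4e^(-t), q(t) = -4e^(-t)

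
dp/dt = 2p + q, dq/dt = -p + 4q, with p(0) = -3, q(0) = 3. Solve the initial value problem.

p(t) = 6te^(3t) - 3e^(3t), q(t) = 6te^(3t) + 3e^(3t)

Coefficient matrix A = [[2, 1], [-1, 4]].
Characteristic polynomial det(A - λI) = λ^2 - 6λ + 9 = 0.
Single eigenvalue λ = 3 with algebraic multiplicity 2.
Eigenvector v = (-1,-1); generalized eigenvector w with (A-λI)w=v is (3,2).
General solution: e^(3t)[K_1·v + K_2·(t·v + w)].
Applying p(0)=-3, q(0)=3 gives K_1=-15, K_2=-6.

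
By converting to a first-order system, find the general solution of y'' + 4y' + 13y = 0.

y(t) = C_1e^(-2t)cos(3t) + C_2e^(-2t)sin(3t)

Let x_1 = y, x_2 = y'. Then x_1' = x_2 and x_2' = -13x_1 - 4x_2.
A = [[0,1],[-13,-4]]; det(A-λI) = λ^2 + 4λ + 13.
Eigenvalues λ = -2 ± 3i.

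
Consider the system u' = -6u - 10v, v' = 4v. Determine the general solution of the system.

u(t) = -c_1e^(-6t) - c_2e^(4t), v(t) = c_2e^(4t)

Coefficient matrix A = [[-6, -10], [0, 4]].
Characteristic polynomial det(A - λI) = λ^2 + 2λ - 24 = 0.
Eigenvalues λ = -6, 4.
For λ=-6: (A-λI) row 1 is [0, -10], so an eigenvector is (-1, 0).
For λ=4: (A-λI) row 1 is [-10, -10], so an eigenvector is (-1, 1).
General solution: c_1e^(-6t)(-1,0) + c_2e^(4t)(-1,1).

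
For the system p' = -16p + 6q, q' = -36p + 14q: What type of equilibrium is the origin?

saddle

A = [[-16,6],[-36,14]]; det(A-λI) = λ^2 + 2λ - 8.
λ = -4, 2: opposite signs.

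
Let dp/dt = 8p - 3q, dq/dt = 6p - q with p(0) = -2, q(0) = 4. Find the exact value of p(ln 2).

A = [[8,-3],[6,-1]]; eigenvalues λ = 2, 5.
Eigenvectors: (1,2) for λ=2, (-1,-1) for λ=5.
From the initial condition, c_1 = 6, c_2 = 8.
p(ln 2) = (6)(2^2)(1) + (8)(2^5)(-1) = -232.

-232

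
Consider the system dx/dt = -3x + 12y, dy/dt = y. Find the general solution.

Coefficient matrix A = [[-3, 12], [0, 1]].
Characteristic polynomial det(A - λI) = λ^2 + 2λ - 3 = 0.
Eigenvalues λ = -3, 1.
For λ=-3: (A-λI) row 1 is [0, 12], so an eigenvector is (-1, 0).
For λ=1: (A-λI) row 1 is [-4, 12], so an eigenvector is (3, 1).
General solution: K_1e^(-3t)(-1,0) + K_2e^(t)(3,1).

x(t) = -K_1e^(-3t) + 3K_2e^(t), y(t) = K_2e^(t)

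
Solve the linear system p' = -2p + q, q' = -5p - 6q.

p(t) = c_1e^(-4t)cos(t) + c_2e^(-4t)sin(t), q(t) = -c_1e^(-4t)sin(t) - 2c_1e^(-4t)cos(t) - 2c_2e^(-4t)sin(t) + c_2e^(-4t)cos(t)

Coefficient matrix A = [[-2, 1], [-5, -6]].
Characteristic polynomial det(A - λI) = λ^2 + 8λ + 17 = 0.
Eigenvalues λ = -4 ± i (complex conjugate pair).
For λ=-4+i: an eigenvector is (1,-2) - i(0,-1) = (1, -2 + i).
A real fundamental pair from Re and Im of e^((-4+i)t)v: X_1 = e^(-4t)(cos(t)·(1,-2) + sin(t)·(0,-1)), X_2 = e^(-4t)(sin(t)·(1,-2) - cos(t)·(0,-1)).
General solution: c_1X_1 + c_2X_2.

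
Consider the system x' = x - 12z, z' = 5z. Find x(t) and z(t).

Coefficient matrix A = [[1, -12], [0, 5]].
Characteristic polynomial det(A - λI) = λ^2 - 6λ + 5 = 0.
Eigenvalues λ = 1, 5.
For λ=1: (A-λI) row 1 is [0, -12], so an eigenvector is (-1, 0).
For λ=5: (A-λI) row 1 is [-4, -12], so an eigenvector is (-3, 1).
General solution: C_1e^(t)(-1,0) + C_2e^(5t)(-3,1).

x(t) = -C_1e^(t) - 3C_2e^(5t), z(t) = C_2e^(5t)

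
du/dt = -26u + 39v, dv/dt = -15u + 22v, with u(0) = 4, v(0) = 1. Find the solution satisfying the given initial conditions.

u(t) = -19e^(-2t)sin(3t) + 4e^(-2t)cos(3t), v(t) = -12e^(-2t)sin(3t) + e^(-2t)cos(3t)

Coefficient matrix A = [[-26, 39], [-15, 22]].
Characteristic polynomial det(A - λI) = λ^2 + 4λ + 13 = 0.
Eigenvalues λ = -2 ± 3i (complex conjugate pair).
For λ=-2+3i: an eigenvector is (-2,-1) - i(3,2) = (-2 - 3i, -1 - 2i).
A real fundamental pair from Re and Im of e^((-2+3i)t)v: X_1 = e^(-2t)(cos(3t)·(-2,-1) + sin(3t)·(3,2)), X_2 = e^(-2t)(sin(3t)·(-2,-1) - cos(3t)·(3,2)).
General solution: K_1X_1 + K_2X_2.
Applying u(0)=4, v(0)=1 gives K_1=-5, K_2=2.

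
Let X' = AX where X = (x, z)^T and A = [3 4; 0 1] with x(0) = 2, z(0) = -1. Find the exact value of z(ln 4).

A = [[3,4],[0,1]]; eigenvalues λ = 1, 3.
Eigenvectors: (-2,1) for λ=1, (1,0) for λ=3.
From the initial condition, c_1 = -1, c_2 = 0.
z(ln 4) = (-1)(4^1)(1) + (0)(4^3)(0) = -4.

-4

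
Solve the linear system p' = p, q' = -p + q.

Coefficient matrix A = [[1, 0], [-1, 1]].
Characteristic polynomial det(A - λI) = λ^2 - 2λ + 1 = 0.
Single eigenvalue λ = 1 with algebraic multiplicity 2.
Eigenvector v = (0,1); generalized eigenvector w with (A-λI)w=v is (-1,3).
General solution: e^(t)[C_1·v + C_2·(t·v + w)].

p(t) = -C_2e^(t), q(t) = C_1e^(t) + C_2te^(t) + 3C_2e^(t)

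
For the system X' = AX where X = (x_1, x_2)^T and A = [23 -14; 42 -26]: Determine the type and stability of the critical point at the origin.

saddle

A = [[23,-14],[42,-26]]; det(A-λI) = λ^2 + 3λ - 10.
λ = -5, 2: opposite signs.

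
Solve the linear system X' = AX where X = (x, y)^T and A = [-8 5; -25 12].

x(t) = -c_1e^(2t)sin(5t) + c_2e^(2t)cos(5t), y(t) = -2c_1e^(2t)sin(5t) - c_1e^(2t)cos(5t) - c_2e^(2t)sin(5t) + 2c_2e^(2t)cos(5t)

Coefficient matrix A = [[-8, 5], [-25, 12]].
Characteristic polynomial det(A - λI) = λ^2 - 4λ + 29 = 0.
Eigenvalues λ = 2 ± 5i (complex conjugate pair).
For λ=2+5i: an eigenvector is (0,-1) - i(-1,-2) = (0 + i, -1 + 2i).
A real fundamental pair from Re and Im of e^((2+5i)t)v: X_1 = e^(2t)(cos(5t)·(0,-1) + sin(5t)·(-1,-2)), X_2 = e^(2t)(sin(5t)·(0,-1) - cos(5t)·(-1,-2)).
General solution: c_1X_1 + c_2X_2.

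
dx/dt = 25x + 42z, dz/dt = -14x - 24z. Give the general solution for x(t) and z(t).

x(t) = 3c_1e^(-3t) + 2c_2e^(4t), z(t) = -2c_1e^(-3t) - c_2e^(4t)

Coefficient matrix A = [[25, 42], [-14, -24]].
Characteristic polynomial det(A - λI) = λ^2 - λ - 12 = 0.
Eigenvalues λ = -3, 4.
For λ=-3: (A-λI) row 1 is [28, 42], so an eigenvector is (3, -2).
For λ=4: (A-λI) row 1 is [21, 42], so an eigenvector is (2, -1).
General solution: c_1e^(-3t)(3,-2) + c_2e^(4t)(2,-1).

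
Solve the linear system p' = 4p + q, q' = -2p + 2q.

Coefficient matrix A = [[4, 1], [-2, 2]].
Characteristic polynomial det(A - λI) = λ^2 - 6λ + 10 = 0.
Eigenvalues λ = 3 ± i (complex conjugate pair).
For λ=3+i: an eigenvector is (1,-1) - i(0,-1) = (1, -1 + i).
A real fundamental pair from Re and Im of e^((3+i)t)v: X_1 = e^(3t)(cos(t)·(1,-1) + sin(t)·(0,-1)), X_2 = e^(3t)(sin(t)·(1,-1) - cos(t)·(0,-1)).
General solution: K_1X_1 + K_2X_2.

p(t) = K_1e^(3t)cos(t) + K_2e^(3t)sin(t), q(t) = -K_1e^(3t)sin(t) - K_1e^(3t)cos(t) - K_2e^(3t)sin(t) + K_2e^(3t)cos(t)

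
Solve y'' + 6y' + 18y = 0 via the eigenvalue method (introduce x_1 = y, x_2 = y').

y(t) = C_1e^(-3t)cos(3t) + C_2e^(-3t)sin(3t)

Let x_1 = y, x_2 = y'. Then x_1' = x_2 and x_2' = -18x_1 - 6x_2.
A = [[0,1],[-18,-6]]; det(A-λI) = λ^2 + 6λ + 18.
Eigenvalues λ = -3 ± 3i.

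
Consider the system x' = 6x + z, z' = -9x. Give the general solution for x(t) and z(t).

Coefficient matrix A = [[6, 1], [-9, 0]].
Characteristic polynomial det(A - λI) = λ^2 - 6λ + 9 = 0.
Single eigenvalue λ = 3 with algebraic multiplicity 2.
Eigenvector v = (1,-3); generalized eigenvector w with (A-λI)w=v is (0,1).
General solution: e^(3t)[c_1·v + c_2·(t·v + w)].

x(t) = c_1e^(3t) + c_2te^(3t), z(t) = -3c_1e^(3t) - 3c_2te^(3t) + c_2e^(3t)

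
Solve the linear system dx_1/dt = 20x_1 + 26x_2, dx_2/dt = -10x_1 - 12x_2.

Coefficient matrix A = [[20, 26], [-10, -12]].
Characteristic polynomial det(A - λI) = λ^2 - 8λ + 20 = 0.
Eigenvalues λ = 4 ± 2i (complex conjugate pair).
For λ=4+2i: an eigenvector is (-2,1) - i(-3,2) = (-2 + 3i, 1 - 2i).
A real fundamental pair from Re and Im of e^((4+2i)t)v: X_1 = e^(4t)(cos(2t)·(-2,1) + sin(2t)·(-3,2)), X_2 = e^(4t)(sin(2t)·(-2,1) - cos(2t)·(-3,2)).
General solution: K_1X_1 + K_2X_2.

x_1(t) = -3K_1e^(4t)sin(2t) - 2K_1e^(4t)cos(2t) - 2K_2e^(4t)sin(2t) + 3K_2e^(4t)cos(2t), x_2(t) = 2K_1e^(4t)sin(2t) + K_1e^(4t)cos(2t) + K_2e^(4t)sin(2t) - 2K_2e^(4t)cos(2t)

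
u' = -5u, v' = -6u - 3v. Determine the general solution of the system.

Coefficient matrix A = [[-5, 0], [-6, -3]].
Characteristic polynomial det(A - λI) = λ^2 + 8λ + 15 = 0.
Eigenvalues λ = -3, -5.
For λ=-3: (A-λI) row 1 is [-2, 0], so an eigenvector is (0, 1).
For λ=-5: (A-λI) row 2 is [-6, 2], so an eigenvector is (1, 3).
General solution: K_1e^(-3t)(0,1) + K_2e^(-5t)(1,3).

u(t) = K_2e^(-5t), v(t) = K_1e^(-3t) + 3K_2e^(-5t)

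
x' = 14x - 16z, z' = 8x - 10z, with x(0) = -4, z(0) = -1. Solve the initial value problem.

x(t) = -6e^(6t) + 2e^(-2t), z(t) = -3e^(6t) + 2e^(-2t)

Coefficient matrix A = [[14, -16], [8, -10]].
Characteristic polynomial det(A - λI) = λ^2 - 4λ - 12 = 0.
Eigenvalues λ = 6, -2.
For λ=6: (A-λI) row 1 is [8, -16], so an eigenvector is (-2, -1).
For λ=-2: (A-λI) row 1 is [16, -16], so an eigenvector is (1, 1).
General solution: C_1e^(6t)(-2,-1) + C_2e^(-2t)(1,1).
Applying x(0)=-4, z(0)=-1 gives C_1=3, C_2=2.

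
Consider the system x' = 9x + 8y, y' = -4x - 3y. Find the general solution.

Coefficient matrix A = [[9, 8], [-4, -3]].
Characteristic polynomial det(A - λI) = λ^2 - 6λ + 5 = 0.
Eigenvalues λ = 1, 5.
For λ=1: (A-λI) row 1 is [8, 8], so an eigenvector is (-1, 1).
For λ=5: (A-λI) row 1 is [4, 8], so an eigenvector is (2, -1).
General solution: C_1e^(t)(-1,1) + C_2e^(5t)(2,-1).

x(t) = -C_1e^(t) + 2C_2e^(5t), y(t) = C_1e^(t) - C_2e^(5t)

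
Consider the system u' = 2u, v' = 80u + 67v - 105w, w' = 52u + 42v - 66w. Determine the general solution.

u(t) = K_1e^(2t), v(t) = 2K_1e^(2t) + 5K_2e^(4t) - 3K_3e^(-3t), w(t) = 2K_1e^(2t) + 3K_2e^(4t) - 2K_3e^(-3t)

Coefficient matrix A = [[2, 0, 0], [80, 67, -105], [52, 42, -66]].
det(A - λI) = 0 gives eigenvalues λ = 2, 4, -3.
For λ=2: eigenvector (1,2,2).
For λ=4: eigenvector (0,5,3).
For λ=-3: eigenvector (0,-3,-2).
General solution: K_1e^(2t)(1,2,2) + K_2e^(4t)(0,5,3) + K_3e^(-3t)(0,-3,-2).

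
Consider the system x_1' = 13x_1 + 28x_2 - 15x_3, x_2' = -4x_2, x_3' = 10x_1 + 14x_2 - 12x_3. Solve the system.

Coefficient matrix A = [[13, 28, -15], [0, -4, 0], [10, 14, -12]].
det(A - λI) = 0 gives eigenvalues λ = 3, -2, -4.
For λ=3: eigenvector (3,0,2).
For λ=-2: eigenvector (1,0,1).
For λ=-4: eigenvector (1,1,3).
General solution: c_1e^(3t)(3,0,2) + c_2e^(-2t)(1,0,1) + c_3e^(-4t)(1,1,3).

x_1(t) = 3c_1e^(3t) + c_2e^(-2t) + c_3e^(-4t), x_2(t) = c_3e^(-4t), x_3(t) = 2c_1e^(3t) + c_2e^(-2t) + 3c_3e^(-4t)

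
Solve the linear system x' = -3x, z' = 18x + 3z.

x(t) = c_2e^(-3t), z(t) = -c_1e^(3t) - 3c_2e^(-3t)

Coefficient matrix A = [[-3, 0], [18, 3]].
Characteristic polynomial det(A - λI) = λ^2 - 9 = 0.
Eigenvalues λ = 3, -3.
For λ=3: (A-λI) row 1 is [-6, 0], so an eigenvector is (0, -1).
For λ=-3: (A-λI) row 2 is [18, 6], so an eigenvector is (1, -3).
General solution: c_1e^(3t)(0,-1) + c_2e^(-3t)(1,-3).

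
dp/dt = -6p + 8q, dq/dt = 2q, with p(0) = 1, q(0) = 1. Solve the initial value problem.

Coefficient matrix A = [[-6, 8], [0, 2]].
Characteristic polynomial det(A - λI) = λ^2 + 4λ - 12 = 0.
Eigenvalues λ = 2, -6.
For λ=2: (A-λI) row 1 is [-8, 8], so an eigenvector is (-1, -1).
For λ=-6: (A-λI) row 1 is [0, 8], so an eigenvector is (1, 0).
General solution: c_1e^(2t)(-1,-1) + c_2e^(-6t)(1,0).
Applying p(0)=1, q(0)=1 gives c_1=-1, c_2=0.

p(t) = e^(2t), q(t) = e^(2t)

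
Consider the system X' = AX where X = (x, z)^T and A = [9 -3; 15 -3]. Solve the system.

x(t) = C_1e^(3t)cos(3t) + C_2e^(3t)sin(3t), z(t) = C_1e^(3t)sin(3t) + 2C_1e^(3t)cos(3t) + 2C_2e^(3t)sin(3t) - C_2e^(3t)cos(3t)

Coefficient matrix A = [[9, -3], [15, -3]].
Characteristic polynomial det(A - λI) = λ^2 - 6λ + 18 = 0.
Eigenvalues λ = 3 ± 3i (complex conjugate pair).
For λ=3+3i: an eigenvector is (1,2) - i(0,1) = (1, 2 - i).
A real fundamental pair from Re and Im of e^((3+3i)t)v: X_1 = e^(3t)(cos(3t)·(1,2) + sin(3t)·(0,1)), X_2 = e^(3t)(sin(3t)·(1,2) - cos(3t)·(0,1)).
General solution: C_1X_1 + C_2X_2.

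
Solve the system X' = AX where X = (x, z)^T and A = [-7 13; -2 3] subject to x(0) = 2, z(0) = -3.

x(t) = -49e^(-2t)sin(t) + 2e^(-2t)cos(t), z(t) = -19e^(-2t)sin(t) - 3e^(-2t)cos(t)

Coefficient matrix A = [[-7, 13], [-2, 3]].
Characteristic polynomial det(A - λI) = λ^2 + 4λ + 5 = 0.
Eigenvalues λ = -2 ± i (complex conjugate pair).
For λ=-2+i: an eigenvector is (-3,-1) - i(2,1) = (-3 - 2i, -1 - i).
A real fundamental pair from Re and Im of e^((-2+i)t)v: X_1 = e^(-2t)(cos(t)·(-3,-1) + sin(t)·(2,1)), X_2 = e^(-2t)(sin(t)·(-3,-1) - cos(t)·(2,1)).
General solution: K_1X_1 + K_2X_2.
Applying x(0)=2, z(0)=-3 gives K_1=-8, K_2=11.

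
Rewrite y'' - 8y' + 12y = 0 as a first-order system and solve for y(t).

Let x_1 = y, x_2 = y'. Then x_1' = x_2 and x_2' = -12x_1 + 8x_2.
A = [[0,1],[-12,8]]; det(A-λI) = λ^2 - 8λ + 12.
Eigenvalues λ = 2, 6 with eigenvectors (1,2), (1,6).

y(t) = K_1e^(2t) + K_2e^(6t)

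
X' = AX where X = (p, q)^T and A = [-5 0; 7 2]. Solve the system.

p(t) = -C_2e^(-5t), q(t) = C_1e^(2t) + C_2e^(-5t)

Coefficient matrix A = [[-5, 0], [7, 2]].
Characteristic polynomial det(A - λI) = λ^2 + 3λ - 10 = 0.
Eigenvalues λ = 2, -5.
For λ=2: (A-λI) row 1 is [-7, 0], so an eigenvector is (0, 1).
For λ=-5: (A-λI) row 2 is [7, 7], so an eigenvector is (-1, 1).
General solution: C_1e^(2t)(0,1) + C_2e^(-5t)(-1,1).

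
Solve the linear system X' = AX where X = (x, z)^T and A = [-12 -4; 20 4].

x(t) = -K_1e^(-4t)cos(4t) - K_2e^(-4t)sin(4t), z(t) = -K_1e^(-4t)sin(4t) + 2K_1e^(-4t)cos(4t) + 2K_2e^(-4t)sin(4t) + K_2e^(-4t)cos(4t)

Coefficient matrix A = [[-12, -4], [20, 4]].
Characteristic polynomial det(A - λI) = λ^2 + 8λ + 32 = 0.
Eigenvalues λ = -4 ± 4i (complex conjugate pair).
For λ=-4+4i: an eigenvector is (-1,2) - i(0,-1) = (-1, 2 + i).
A real fundamental pair from Re and Im of e^((-4+4i)t)v: X_1 = e^(-4t)(cos(4t)·(-1,2) + sin(4t)·(0,-1)), X_2 = e^(-4t)(sin(4t)·(-1,2) - cos(4t)·(0,-1)).
General solution: K_1X_1 + K_2X_2.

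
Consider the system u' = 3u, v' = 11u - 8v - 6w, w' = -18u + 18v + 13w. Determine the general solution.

u(t) = C_1e^(3t), v(t) = C_1e^(3t) + 2C_2e^(t) + C_3e^(4t), w(t) = -3C_2e^(t) - 2C_3e^(4t)

Coefficient matrix A = [[3, 0, 0], [11, -8, -6], [-18, 18, 13]].
det(A - λI) = 0 gives eigenvalues λ = 3, 1, 4.
For λ=3: eigenvector (1,1,0).
For λ=1: eigenvector (0,2,-3).
For λ=4: eigenvector (0,1,-2).
General solution: C_1e^(3t)(1,1,0) + C_2e^(t)(0,2,-3) + C_3e^(4t)(0,1,-2).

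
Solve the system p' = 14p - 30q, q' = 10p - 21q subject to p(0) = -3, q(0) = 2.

Coefficient matrix A = [[14, -30], [10, -21]].
Characteristic polynomial det(A - λI) = λ^2 + 7λ + 6 = 0.
Eigenvalues λ = -1, -6.
For λ=-1: (A-λI) row 1 is [15, -30], so an eigenvector is (-2, -1).
For λ=-6: (A-λI) row 1 is [20, -30], so an eigenvector is (-3, -2).
General solution: C_1e^(-t)(-2,-1) + C_2e^(-6t)(-3,-2).
Applying p(0)=-3, q(0)=2 gives C_1=12, C_2=-7.

p(t) = -24e^(-t) + 21e^(-6t), q(t) = -12e^(-t) + 14e^(-6t)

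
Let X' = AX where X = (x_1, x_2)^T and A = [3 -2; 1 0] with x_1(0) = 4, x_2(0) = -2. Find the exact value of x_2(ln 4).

64

A = [[3,-2],[1,0]]; eigenvalues λ = 1, 2.
Eigenvectors: (-1,-1) for λ=1, (2,1) for λ=2.
From the initial condition, c_1 = 8, c_2 = 6.
x_2(ln 4) = (8)(4^1)(-1) + (6)(4^2)(1) = 64.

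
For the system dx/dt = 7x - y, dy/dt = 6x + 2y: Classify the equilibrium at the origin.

A = [[7,-1],[6,2]]; det(A-λI) = λ^2 - 9λ + 20.
λ = 4, 5: both positive.

unstable node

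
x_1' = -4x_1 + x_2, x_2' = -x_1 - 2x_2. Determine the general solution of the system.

x_1(t) = -c_1e^(-3t) - c_2te^(-3t) + c_2e^(-3t), x_2(t) = -c_1e^(-3t) - c_2te^(-3t)

Coefficient matrix A = [[-4, 1], [-1, -2]].
Characteristic polynomial det(A - λI) = λ^2 + 6λ + 9 = 0.
Single eigenvalue λ = -3 with algebraic multiplicity 2.
Eigenvector v = (-1,-1); generalized eigenvector w with (A-λI)w=v is (1,0).
General solution: e^(-3t)[c_1·v + c_2·(t·v + w)].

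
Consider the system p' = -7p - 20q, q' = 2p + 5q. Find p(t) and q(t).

Coefficient matrix A = [[-7, -20], [2, 5]].
Characteristic polynomial det(A - λI) = λ^2 + 2λ + 5 = 0.
Eigenvalues λ = -1 ± 2i (complex conjugate pair).
For λ=-1+2i: an eigenvector is (1,0) - i(-3,1) = (1 + 3i, 0 - i).
A real fundamental pair from Re and Im of e^((-1+2i)t)v: X_1 = e^(-t)(cos(2t)·(1,0) + sin(2t)·(-3,1)), X_2 = e^(-t)(sin(2t)·(1,0) - cos(2t)·(-3,1)).
General solution: K_1X_1 + K_2X_2.

p(t) = -3K_1e^(-t)sin(2t) + K_1e^(-t)cos(2t) + K_2e^(-t)sin(2t) + 3K_2e^(-t)cos(2t), q(t) = K_1e^(-t)sin(2t) - K_2e^(-t)cos(2t)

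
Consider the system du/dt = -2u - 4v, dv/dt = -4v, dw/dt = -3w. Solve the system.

u(t) = -c_1e^(-2t) - 2c_2e^(-4t), v(t) = -c_2e^(-4t), w(t) = c_3e^(-3t)

Coefficient matrix A = [[-2, -4, 0], [0, -4, 0], [0, 0, -3]].
det(A - λI) = 0 gives eigenvalues λ = -2, -4, -3.
For λ=-2: eigenvector (-1,0,0).
For λ=-4: eigenvector (-2,-1,0).
For λ=-3: eigenvector (0,0,1).
General solution: c_1e^(-2t)(-1,0,0) + c_2e^(-4t)(-2,-1,0) + c_3e^(-3t)(0,0,1).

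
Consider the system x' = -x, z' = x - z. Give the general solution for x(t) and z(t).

x(t) = -K_2e^(-t), z(t) = -K_1e^(-t) - K_2te^(-t) + 3K_2e^(-t)

Coefficient matrix A = [[-1, 0], [1, -1]].
Characteristic polynomial det(A - λI) = λ^2 + 2λ + 1 = 0.
Single eigenvalue λ = -1 with algebraic multiplicity 2.
Eigenvector v = (0,-1); generalized eigenvector w with (A-λI)w=v is (-1,3).
General solution: e^(-t)[K_1·v + K_2·(t·v + w)].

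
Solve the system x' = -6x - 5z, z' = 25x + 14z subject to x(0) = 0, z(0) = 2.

Coefficient matrix A = [[-6, -5], [25, 14]].
Characteristic polynomial det(A - λI) = λ^2 - 8λ + 41 = 0.
Eigenvalues λ = 4 ± 5i (complex conjugate pair).
For λ=4+5i: an eigenvector is (-1,2) - i(0,-1) = (-1, 2 + i).
A real fundamental pair from Re and Im of e^((4+5i)t)v: X_1 = e^(4t)(cos(5t)·(-1,2) + sin(5t)·(0,-1)), X_2 = e^(4t)(sin(5t)·(-1,2) - cos(5t)·(0,-1)).
General solution: C_1X_1 + C_2X_2.
Applying x(0)=0, z(0)=2 gives C_1=0, C_2=2.

x(t) = -2e^(4t)sin(5t), z(t) = 4e^(4t)sin(5t) + 2e^(4t)cos(5t)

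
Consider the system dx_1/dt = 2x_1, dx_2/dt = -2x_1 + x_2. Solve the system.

x_1(t) = C_2e^(2t), x_2(t) = -C_1e^(t) - 2C_2e^(2t)

Coefficient matrix A = [[2, 0], [-2, 1]].
Characteristic polynomial det(A - λI) = λ^2 - 3λ + 2 = 0.
Eigenvalues λ = 1, 2.
For λ=1: (A-λI) row 1 is [1, 0], so an eigenvector is (0, -1).
For λ=2: (A-λI) row 2 is [-2, -1], so an eigenvector is (1, -2).
General solution: C_1e^(t)(0,-1) + C_2e^(2t)(1,-2).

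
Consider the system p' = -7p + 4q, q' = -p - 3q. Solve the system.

Coefficient matrix A = [[-7, 4], [-1, -3]].
Characteristic polynomial det(A - λI) = λ^2 + 10λ + 25 = 0.
Single eigenvalue λ = -5 with algebraic multiplicity 2.
Eigenvector v = (2,1); generalized eigenvector w with (A-λI)w=v is (3,2).
General solution: e^(-5t)[C_1·v + C_2·(t·v + w)].

p(t) = 2C_1e^(-5t) + 2C_2te^(-5t) + 3C_2e^(-5t), q(t) = C_1e^(-5t) + C_2te^(-5t) + 2C_2e^(-5t)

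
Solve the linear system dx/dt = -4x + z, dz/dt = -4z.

Coefficient matrix A = [[-4, 1], [0, -4]].
Characteristic polynomial det(A - λI) = λ^2 + 8λ + 16 = 0.
Single eigenvalue λ = -4 with algebraic multiplicity 2.
Eigenvector v = (1,0); generalized eigenvector w with (A-λI)w=v is (-3,1).
General solution: e^(-4t)[C_1·v + C_2·(t·v + w)].

x(t) = C_1e^(-4t) + C_2te^(-4t) - 3C_2e^(-4t), z(t) = C_2e^(-4t)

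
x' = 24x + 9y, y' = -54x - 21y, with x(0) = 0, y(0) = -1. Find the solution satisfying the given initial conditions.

Coefficient matrix A = [[24, 9], [-54, -21]].
Characteristic polynomial det(A - λI) = λ^2 - 3λ - 18 = 0.
Eigenvalues λ = -3, 6.
For λ=-3: (A-λI) row 1 is [27, 9], so an eigenvector is (1, -3).
For λ=6: (A-λI) row 1 is [18, 9], so an eigenvector is (1, -2).
General solution: C_1e^(-3t)(1,-3) + C_2e^(6t)(1,-2).
Applying x(0)=0, y(0)=-1 gives C_1=1, C_2=-1.

x(t) = -e^(6t) + e^(-3t), y(t) = 2e^(6t) - 3e^(-3t)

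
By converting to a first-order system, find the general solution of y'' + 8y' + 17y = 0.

Let x_1 = y, x_2 = y'. Then x_1' = x_2 and x_2' = -17x_1 - 8x_2.
A = [[0,1],[-17,-8]]; det(A-λI) = λ^2 + 8λ + 17.
Eigenvalues λ = -4 ± i.

y(t) = K_1e^(-4t)cos(t) + K_2e^(-4t)sin(t)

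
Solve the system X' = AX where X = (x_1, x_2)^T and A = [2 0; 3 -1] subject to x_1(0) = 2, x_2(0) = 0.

x_1(t) = 2e^(2t), x_2(t) = 2e^(2t) - 2e^(-t)

Coefficient matrix A = [[2, 0], [3, -1]].
Characteristic polynomial det(A - λI) = λ^2 - λ - 2 = 0.
Eigenvalues λ = 2, -1.
For λ=2: (A-λI) row 2 is [3, -3], so an eigenvector is (1, 1).
For λ=-1: (A-λI) row 1 is [3, 0], so an eigenvector is (0, -1).
General solution: c_1e^(2t)(1,1) + c_2e^(-t)(0,-1).
Applying x_1(0)=2, x_2(0)=0 gives c_1=2, c_2=2.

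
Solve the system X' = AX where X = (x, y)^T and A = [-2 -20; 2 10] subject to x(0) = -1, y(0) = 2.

Coefficient matrix A = [[-2, -20], [2, 10]].
Characteristic polynomial det(A - λI) = λ^2 - 8λ + 20 = 0.
Eigenvalues λ = 4 ± 2i (complex conjugate pair).
For λ=4+2i: an eigenvector is (1,0) - i(-3,1) = (1 + 3i, 0 - i).
A real fundamental pair from Re and Im of e^((4+2i)t)v: X_1 = e^(4t)(cos(2t)·(1,0) + sin(2t)·(-3,1)), X_2 = e^(4t)(sin(2t)·(1,0) - cos(2t)·(-3,1)).
General solution: c_1X_1 + c_2X_2.
Applying x(0)=-1, y(0)=2 gives c_1=5, c_2=-2.

x(t) = -17e^(4t)sin(2t) - e^(4t)cos(2t), y(t) = 5e^(4t)sin(2t) + 2e^(4t)cos(2t)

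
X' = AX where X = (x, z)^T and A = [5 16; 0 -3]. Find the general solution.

Coefficient matrix A = [[5, 16], [0, -3]].
Characteristic polynomial det(A - λI) = λ^2 - 2λ - 15 = 0.
Eigenvalues λ = 5, -3.
For λ=5: (A-λI) row 1 is [0, 16], so an eigenvector is (-1, 0).
For λ=-3: (A-λI) row 1 is [8, 16], so an eigenvector is (2, -1).
General solution: K_1e^(5t)(-1,0) + K_2e^(-3t)(2,-1).

x(t) = -K_1e^(5t) + 2K_2e^(-3t), z(t) = -K_2e^(-3t)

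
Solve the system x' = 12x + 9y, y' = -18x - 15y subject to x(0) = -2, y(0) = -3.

Coefficient matrix A = [[12, 9], [-18, -15]].
Characteristic polynomial det(A - λI) = λ^2 + 3λ - 18 = 0.
Eigenvalues λ = -6, 3.
For λ=-6: (A-λI) row 1 is [18, 9], so an eigenvector is (-1, 2).
For λ=3: (A-λI) row 1 is [9, 9], so an eigenvector is (-1, 1).
General solution: C_1e^(-6t)(-1,2) + C_2e^(3t)(-1,1).
Applying x(0)=-2, y(0)=-3 gives C_1=-5, C_2=7.

x(t) = -7e^(3t) + 5e^(-6t), y(t) = 7e^(3t) - 10e^(-6t)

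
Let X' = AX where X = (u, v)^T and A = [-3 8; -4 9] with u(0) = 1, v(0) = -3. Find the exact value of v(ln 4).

A = [[-3,8],[-4,9]]; eigenvalues λ = 5, 1.
Eigenvectors: (1,1) for λ=5, (-2,-1) for λ=1.
From the initial condition, c_1 = -7, c_2 = -4.
v(ln 4) = (-7)(4^5)(1) + (-4)(4^1)(-1) = -7152.

-7152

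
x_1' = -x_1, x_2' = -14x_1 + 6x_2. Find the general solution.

x_1(t) = -c_2e^(-t), x_2(t) = -c_1e^(6t) - 2c_2e^(-t)

Coefficient matrix A = [[-1, 0], [-14, 6]].
Characteristic polynomial det(A - λI) = λ^2 - 5λ - 6 = 0.
Eigenvalues λ = 6, -1.
For λ=6: (A-λI) row 1 is [-7, 0], so an eigenvector is (0, -1).
For λ=-1: (A-λI) row 2 is [-14, 7], so an eigenvector is (-1, -2).
General solution: c_1e^(6t)(0,-1) + c_2e^(-t)(-1,-2).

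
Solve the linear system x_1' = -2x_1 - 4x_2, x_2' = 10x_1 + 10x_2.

Coefficient matrix A = [[-2, -4], [10, 10]].
Characteristic polynomial det(A - λI) = λ^2 - 8λ + 20 = 0.
Eigenvalues λ = 4 ± 2i (complex conjugate pair).
For λ=4+2i: an eigenvector is (-1,1) - i(1,-2) = (-1 - i, 1 + 2i).
A real fundamental pair from Re and Im of e^((4+2i)t)v: X_1 = e^(4t)(cos(2t)·(-1,1) + sin(2t)·(1,-2)), X_2 = e^(4t)(sin(2t)·(-1,1) - cos(2t)·(1,-2)).
General solution: C_1X_1 + C_2X_2.

x_1(t) = C_1e^(4t)sin(2t) - C_1e^(4t)cos(2t) - C_2e^(4t)sin(2t) - C_2e^(4t)cos(2t), x_2(t) = -2C_1e^(4t)sin(2t) + C_1e^(4t)cos(2t) + C_2e^(4t)sin(2t) + 2C_2e^(4t)cos(2t)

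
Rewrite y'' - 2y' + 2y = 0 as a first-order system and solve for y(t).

y(t) = C_1e^(t)cos(t) + C_2e^(t)sin(t)

Let x_1 = y, x_2 = y'. Then x_1' = x_2 and x_2' = -2x_1 + 2x_2.
A = [[0,1],[-2,2]]; det(A-λI) = λ^2 - 2λ + 2.
Eigenvalues λ = 1 ± i.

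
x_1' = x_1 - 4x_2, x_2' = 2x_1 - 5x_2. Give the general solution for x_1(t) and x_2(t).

Coefficient matrix A = [[1, -4], [2, -5]].
Characteristic polynomial det(A - λI) = λ^2 + 4λ + 3 = 0.
Eigenvalues λ = -3, -1.
For λ=-3: (A-λI) row 1 is [4, -4], so an eigenvector is (-1, -1).
For λ=-1: (A-λI) row 1 is [2, -4], so an eigenvector is (-2, -1).
General solution: C_1e^(-3t)(-1,-1) + C_2e^(-t)(-2,-1).

x_1(t) = -C_1e^(-3t) - 2C_2e^(-t), x_2(t) = -C_1e^(-3t) - C_2e^(-t)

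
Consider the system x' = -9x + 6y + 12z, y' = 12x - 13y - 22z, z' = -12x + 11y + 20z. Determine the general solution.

x(t) = K_1e^(3t) + K_2e^(-3t), y(t) = -2K_1e^(3t) - K_2e^(-3t) - 2K_3e^(-2t), z(t) = 2K_1e^(3t) + K_2e^(-3t) + K_3e^(-2t)

Coefficient matrix A = [[-9, 6, 12], [12, -13, -22], [-12, 11, 20]].
det(A - λI) = 0 gives eigenvalues λ = 3, -3, -2.
For λ=3: eigenvector (1,-2,2).
For λ=-3: eigenvector (1,-1,1).
For λ=-2: eigenvector (0,-2,1).
General solution: K_1e^(3t)(1,-2,2) + K_2e^(-3t)(1,-1,1) + K_3e^(-2t)(0,-2,1).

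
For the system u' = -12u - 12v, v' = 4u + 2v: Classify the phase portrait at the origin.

stable node

A = [[-12,-12],[4,2]]; det(A-λI) = λ^2 + 10λ + 24.
λ = -6, -4: both negative.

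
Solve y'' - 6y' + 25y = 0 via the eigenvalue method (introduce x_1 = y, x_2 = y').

y(t) = C_1e^(3t)cos(4t) + C_2e^(3t)sin(4t)

Let x_1 = y, x_2 = y'. Then x_1' = x_2 and x_2' = -25x_1 + 6x_2.
A = [[0,1],[-25,6]]; det(A-λI) = λ^2 - 6λ + 25.
Eigenvalues λ = 3 ± 4i.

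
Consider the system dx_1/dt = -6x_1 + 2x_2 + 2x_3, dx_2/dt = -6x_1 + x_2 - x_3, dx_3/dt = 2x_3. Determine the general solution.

x_1(t) = c_1e^(-2t) - 2c_3e^(-3t), x_2(t) = 2c_1e^(-2t) - c_2e^(2t) - 3c_3e^(-3t), x_3(t) = c_2e^(2t)

Coefficient matrix A = [[-6, 2, 2], [-6, 1, -1], [0, 0, 2]].
det(A - λI) = 0 gives eigenvalues λ = -2, 2, -3.
For λ=-2: eigenvector (1,2,0).
For λ=2: eigenvector (0,-1,1).
For λ=-3: eigenvector (-2,-3,0).
General solution: c_1e^(-2t)(1,2,0) + c_2e^(2t)(0,-1,1) + c_3e^(-3t)(-2,-3,0).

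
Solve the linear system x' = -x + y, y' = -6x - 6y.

Coefficient matrix A = [[-1, 1], [-6, -6]].
Characteristic polynomial det(A - λI) = λ^2 + 7λ + 12 = 0.
Eigenvalues λ = -3, -4.
For λ=-3: (A-λI) row 1 is [2, 1], so an eigenvector is (-1, 2).
For λ=-4: (A-λI) row 1 is [3, 1], so an eigenvector is (1, -3).
General solution: c_1e^(-3t)(-1,2) + c_2e^(-4t)(1,-3).

x(t) = -c_1e^(-3t) + c_2e^(-4t), y(t) = 2c_1e^(-3t) - 3c_2e^(-4t)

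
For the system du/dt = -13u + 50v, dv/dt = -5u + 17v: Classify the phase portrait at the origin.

unstable spiral

A = [[-13,50],[-5,17]]; det(A-λI) = λ^2 - 4λ + 29.
λ = 2 ± 5i: positive real part.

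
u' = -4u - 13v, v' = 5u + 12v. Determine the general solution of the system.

u(t) = 3C_1e^(4t)sin(t) - 2C_1e^(4t)cos(t) - 2C_2e^(4t)sin(t) - 3C_2e^(4t)cos(t), v(t) = -2C_1e^(4t)sin(t) + C_1e^(4t)cos(t) + C_2e^(4t)sin(t) + 2C_2e^(4t)cos(t)

Coefficient matrix A = [[-4, -13], [5, 12]].
Characteristic polynomial det(A - λI) = λ^2 - 8λ + 17 = 0.
Eigenvalues λ = 4 ± i (complex conjugate pair).
For λ=4+i: an eigenvector is (-2,1) - i(3,-2) = (-2 - 3i, 1 + 2i).
A real fundamental pair from Re and Im of e^((4+i)t)v: X_1 = e^(4t)(cos(t)·(-2,1) + sin(t)·(3,-2)), X_2 = e^(4t)(sin(t)·(-2,1) - cos(t)·(3,-2)).
General solution: C_1X_1 + C_2X_2.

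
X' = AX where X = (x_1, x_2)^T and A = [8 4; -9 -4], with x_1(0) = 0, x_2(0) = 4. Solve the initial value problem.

x_1(t) = 16te^(2t), x_2(t) = -24te^(2t) + 4e^(2t)

Coefficient matrix A = [[8, 4], [-9, -4]].
Characteristic polynomial det(A - λI) = λ^2 - 4λ + 4 = 0.
Single eigenvalue λ = 2 with algebraic multiplicity 2.
Eigenvector v = (-2,3); generalized eigenvector w with (A-λI)w=v is (-1,1).
General solution: e^(2t)[K_1·v + K_2·(t·v + w)].
Applying x_1(0)=0, x_2(0)=4 gives K_1=4, K_2=-8.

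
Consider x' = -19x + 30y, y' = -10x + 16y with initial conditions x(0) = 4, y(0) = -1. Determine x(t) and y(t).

Coefficient matrix A = [[-19, 30], [-10, 16]].
Characteristic polynomial det(A - λI) = λ^2 + 3λ - 4 = 0.
Eigenvalues λ = 1, -4.
For λ=1: (A-λI) row 1 is [-20, 30], so an eigenvector is (-3, -2).
For λ=-4: (A-λI) row 1 is [-15, 30], so an eigenvector is (-2, -1).
General solution: c_1e^(t)(-3,-2) + c_2e^(-4t)(-2,-1).
Applying x(0)=4, y(0)=-1 gives c_1=6, c_2=-11.

x(t) = -18e^(t) + 22e^(-4t), y(t) = -12e^(t) + 11e^(-4t)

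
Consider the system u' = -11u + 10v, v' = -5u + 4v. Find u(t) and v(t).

Coefficient matrix A = [[-11, 10], [-5, 4]].
Characteristic polynomial det(A - λI) = λ^2 + 7λ + 6 = 0.
Eigenvalues λ = -6, -1.
For λ=-6: (A-λI) row 1 is [-5, 10], so an eigenvector is (2, 1).
For λ=-1: (A-λI) row 1 is [-10, 10], so an eigenvector is (1, 1).
General solution: C_1e^(-6t)(2,1) + C_2e^(-t)(1,1).

u(t) = 2C_1e^(-6t) + C_2e^(-t), v(t) = C_1e^(-6t) + C_2e^(-t)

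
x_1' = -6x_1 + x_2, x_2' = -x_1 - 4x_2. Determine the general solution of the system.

Coefficient matrix A = [[-6, 1], [-1, -4]].
Characteristic polynomial det(A - λI) = λ^2 + 10λ + 25 = 0.
Single eigenvalue λ = -5 with algebraic multiplicity 2.
Eigenvector v = (-1,-1); generalized eigenvector w with (A-λI)w=v is (-2,-3).
General solution: e^(-5t)[C_1·v + C_2·(t·v + w)].

x_1(t) = -C_1e^(-5t) - C_2te^(-5t) - 2C_2e^(-5t), x_2(t) = -C_1e^(-5t) - C_2te^(-5t) - 3C_2e^(-5t)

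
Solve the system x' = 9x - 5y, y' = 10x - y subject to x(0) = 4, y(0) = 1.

x(t) = 3e^(4t)sin(5t) + 4e^(4t)cos(5t), y(t) = 7e^(4t)sin(5t) + e^(4t)cos(5t)

Coefficient matrix A = [[9, -5], [10, -1]].
Characteristic polynomial det(A - λI) = λ^2 - 8λ + 41 = 0.
Eigenvalues λ = 4 ± 5i (complex conjugate pair).
For λ=4+5i: an eigenvector is (0,-1) - i(1,1) = (0 - i, -1 - i).
A real fundamental pair from Re and Im of e^((4+5i)t)v: X_1 = e^(4t)(cos(5t)·(0,-1) + sin(5t)·(1,1)), X_2 = e^(4t)(sin(5t)·(0,-1) - cos(5t)·(1,1)).
General solution: K_1X_1 + K_2X_2.
Applying x(0)=4, y(0)=1 gives K_1=3, K_2=-4.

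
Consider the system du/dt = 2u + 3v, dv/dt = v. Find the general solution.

u(t) = -c_1e^(2t) + 3c_2e^(t), v(t) = -c_2e^(t)

Coefficient matrix A = [[2, 3], [0, 1]].
Characteristic polynomial det(A - λI) = λ^2 - 3λ + 2 = 0.
Eigenvalues λ = 2, 1.
For λ=2: (A-λI) row 1 is [0, 3], so an eigenvector is (-1, 0).
For λ=1: (A-λI) row 1 is [1, 3], so an eigenvector is (3, -1).
General solution: c_1e^(2t)(-1,0) + c_2e^(t)(3,-1).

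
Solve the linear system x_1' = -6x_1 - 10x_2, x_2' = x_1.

x_1(t) = 3K_1e^(-3t)sin(t) - K_1e^(-3t)cos(t) - K_2e^(-3t)sin(t) - 3K_2e^(-3t)cos(t), x_2(t) = -K_1e^(-3t)sin(t) + K_2e^(-3t)cos(t)

Coefficient matrix A = [[-6, -10], [1, 0]].
Characteristic polynomial det(A - λI) = λ^2 + 6λ + 10 = 0.
Eigenvalues λ = -3 ± i (complex conjugate pair).
For λ=-3+i: an eigenvector is (-1,0) - i(3,-1) = (-1 - 3i, 0 + i).
A real fundamental pair from Re and Im of e^((-3+i)t)v: X_1 = e^(-3t)(cos(t)·(-1,0) + sin(t)·(3,-1)), X_2 = e^(-3t)(sin(t)·(-1,0) - cos(t)·(3,-1)).
General solution: K_1X_1 + K_2X_2.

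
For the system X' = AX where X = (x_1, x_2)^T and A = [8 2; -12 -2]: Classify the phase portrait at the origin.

unstable node

A = [[8,2],[-12,-2]]; det(A-λI) = λ^2 - 6λ + 8.
λ = 2, 4: both positive.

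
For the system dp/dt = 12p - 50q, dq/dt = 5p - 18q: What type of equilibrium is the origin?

A = [[12,-50],[5,-18]]; det(A-λI) = λ^2 + 6λ + 34.
λ = -3 ± 5i: negative real part.

stable spiral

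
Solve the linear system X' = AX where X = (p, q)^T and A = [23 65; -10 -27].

Coefficient matrix A = [[23, 65], [-10, -27]].
Characteristic polynomial det(A - λI) = λ^2 + 4λ + 29 = 0.
Eigenvalues λ = -2 ± 5i (complex conjugate pair).
For λ=-2+5i: an eigenvector is (2,-1) - i(-3,1) = (2 + 3i, -1 - i).
A real fundamental pair from Re and Im of e^((-2+5i)t)v: X_1 = e^(-2t)(cos(5t)·(2,-1) + sin(5t)·(-3,1)), X_2 = e^(-2t)(sin(5t)·(2,-1) - cos(5t)·(-3,1)).
General solution: C_1X_1 + C_2X_2.

p(t) = -3C_1e^(-2t)sin(5t) + 2C_1e^(-2t)cos(5t) + 2C_2e^(-2t)sin(5t) + 3C_2e^(-2t)cos(5t), q(t) = C_1e^(-2t)sin(5t) - C_1e^(-2t)cos(5t) - C_2e^(-2t)sin(5t) - C_2e^(-2t)cos(5t)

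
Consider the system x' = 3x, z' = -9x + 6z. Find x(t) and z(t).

Coefficient matrix A = [[3, 0], [-9, 6]].
Characteristic polynomial det(A - λI) = λ^2 - 9λ + 18 = 0.
Eigenvalues λ = 3, 6.
For λ=3: (A-λI) row 2 is [-9, 3], so an eigenvector is (1, 3).
For λ=6: (A-λI) row 1 is [-3, 0], so an eigenvector is (0, -1).
General solution: C_1e^(3t)(1,3) + C_2e^(6t)(0,-1).

x(t) = C_1e^(3t), z(t) = 3C_1e^(3t) - C_2e^(6t)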